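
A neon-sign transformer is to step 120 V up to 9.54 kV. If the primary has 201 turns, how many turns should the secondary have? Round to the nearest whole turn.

N_s/N_p = V_s/V_p, so N_s = 201 × 9540/120 = 15979.5 ≈ 15980 turns.

N_s = 15980 turns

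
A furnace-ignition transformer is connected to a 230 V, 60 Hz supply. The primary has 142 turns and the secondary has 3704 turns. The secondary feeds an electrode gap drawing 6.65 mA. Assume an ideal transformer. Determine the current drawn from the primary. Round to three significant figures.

For an ideal transformer I_p N_p = I_s N_s, so I_p = 0.00665 × 3704/142 = 0.173 A.

I_p ≈ 0.173 A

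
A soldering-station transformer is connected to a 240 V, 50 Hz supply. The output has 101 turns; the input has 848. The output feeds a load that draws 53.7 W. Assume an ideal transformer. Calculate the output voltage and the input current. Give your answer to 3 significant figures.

V_out = V_in × N_out/N_in = 240 × 101/848 = 28.585 V.
I_out = P/V_out = 53.7/28.585 = 1.8786 A.
I_in = I_out × N_out/N_in = 1.8786 × 101/848 = 0.224 A.

V_out ≈ 28.6 V, I_in ≈ 0.224 A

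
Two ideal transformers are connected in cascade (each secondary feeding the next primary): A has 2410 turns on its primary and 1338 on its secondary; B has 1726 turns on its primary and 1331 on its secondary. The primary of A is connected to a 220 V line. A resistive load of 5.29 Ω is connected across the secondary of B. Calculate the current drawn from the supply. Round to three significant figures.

I_supply ≈ 7.62 A

After A: V = 220.00 × 1338/2410 = 122.14 V.
After B: V = 122.14 × 1331/1726 = 94.189 V.
I_load = 94.189/5.29 = 17.805 A, so P_out = 94.189 × 17.805 = 1677.0 W.
All ideal ⇒ P_in = P_out, so I_supply = 1677.0/220 = 7.62 A.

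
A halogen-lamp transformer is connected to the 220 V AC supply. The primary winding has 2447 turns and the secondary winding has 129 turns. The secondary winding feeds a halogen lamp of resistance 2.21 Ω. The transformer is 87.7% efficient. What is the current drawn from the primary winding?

V_s = 220 × 129/2447 = 11.598 V.
I_s = V_s/R = 11.598/2.21 = 5.2479 A.
P_out = V_s I_s = 11.598 × 5.2479 = 60.865 W.
P_in = P_out/η = 60.865/0.877 = 69.401 W.
I_p = P_in/V_p = 69.401/220 = 0.315 A.

I_p ≈ 0.315 A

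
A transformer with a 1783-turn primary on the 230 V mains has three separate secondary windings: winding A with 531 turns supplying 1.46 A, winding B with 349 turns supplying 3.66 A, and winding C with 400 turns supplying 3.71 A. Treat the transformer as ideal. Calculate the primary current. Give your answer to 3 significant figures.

I_p ≈ 1.98 A

V_A = 230 × 531/1783 = 68.497 V; V_B = 230 × 349/1783 = 45.020 V; V_C = 230 × 400/1783 = 51.598 V.
P_out = V_A I_A + V_B I_B + V_C I_C = 68.497×1.46 + 45.020×3.66 + 51.598×3.71 = 100.01 + 164.77 + 191.43 = 456.21 W.
Ideal ⇒ P_in = P_out, so I_p = P_out/V_p = 456.21/230 = 1.98 A.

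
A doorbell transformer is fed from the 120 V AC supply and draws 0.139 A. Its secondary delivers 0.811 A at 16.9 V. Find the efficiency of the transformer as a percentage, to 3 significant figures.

η ≈ 82.2%

P_in = 120 × 0.139 = 16.6800 W.
P_out = 16.9 × 0.811 = 13.7059 W.
η = P_out/P_in = 13.7059/16.6800 = 0.822.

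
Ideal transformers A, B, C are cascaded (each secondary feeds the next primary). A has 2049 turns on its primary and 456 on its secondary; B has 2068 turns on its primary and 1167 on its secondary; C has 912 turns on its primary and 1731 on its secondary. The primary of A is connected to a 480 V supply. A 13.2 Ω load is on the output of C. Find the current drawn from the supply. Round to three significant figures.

I_supply ≈ 2.07 A

Secondary of A: V = 480.00 × 456/2049 = 106.82 V.
Secondary of B: V = 106.82 × 1167/2068 = 60.282 V.
Secondary of C: V = 60.282 × 1731/912 = 114.42 V.
I_load = 114.42/13.2 = 8.6679 A, so P_out = 114.42 × 8.6679 = 991.74 W.
All ideal ⇒ P_in = P_out, so I_supply = 991.74/480 = 2.07 A.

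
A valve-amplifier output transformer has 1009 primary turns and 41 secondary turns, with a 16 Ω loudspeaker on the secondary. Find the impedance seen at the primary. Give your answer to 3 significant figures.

Z_p ≈ 9690 Ω

Z_p = (N_p/N_s)² × Z_s = (1009/41)² × 16 = 9690 Ω.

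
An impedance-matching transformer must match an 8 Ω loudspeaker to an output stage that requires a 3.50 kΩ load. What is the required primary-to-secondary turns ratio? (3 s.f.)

Z_p/Z_s = (N_p/N_s)², so N_p/N_s = √(3500/8) = √438 = 20.9.

N_p/N_s ≈ 20.9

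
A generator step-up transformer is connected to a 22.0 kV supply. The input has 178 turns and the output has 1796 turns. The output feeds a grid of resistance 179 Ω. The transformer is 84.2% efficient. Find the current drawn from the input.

V_out = 22000 × 1796/178 = 221980 V.
I_out = V_out/R = 221980/179 = 1240.1 A.
P_out = V_out I_out = 221980 × 1240.1 = 2.7527×10^8 W.
P_in = P_out/η = 2.7527×10^8/0.842 = 3.2693×10^8 W.
I_in = P_in/V_in = 3.2693×10^8/22000 = 14900 A.

I_in ≈ 14900 A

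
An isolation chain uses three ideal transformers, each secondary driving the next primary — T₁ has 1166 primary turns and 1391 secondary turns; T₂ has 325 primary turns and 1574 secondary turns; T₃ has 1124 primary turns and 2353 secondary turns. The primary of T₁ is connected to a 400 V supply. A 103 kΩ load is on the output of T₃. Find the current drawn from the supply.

Secondary of T₁: V = 400.00 × 1391/1166 = 477.19 V.
Secondary of T₂: V = 477.19 × 1574/325 = 2311.1 V.
Secondary of T₃: V = 2311.1 × 2353/1124 = 4838.0 V.
I_load = 4838.0/103000 = 0.046971 A, so P_out = 4838.0 × 0.046971 = 227.24 W.
All ideal ⇒ P_in = P_out, so I_supply = 227.24/400 = 0.568 A.

I_supply ≈ 0.568 A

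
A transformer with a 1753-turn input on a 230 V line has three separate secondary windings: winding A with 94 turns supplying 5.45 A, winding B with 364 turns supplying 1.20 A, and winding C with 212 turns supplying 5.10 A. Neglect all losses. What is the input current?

I_in ≈ 1.16 A

V_A = 230 × 94/1753 = 12.333 V; V_B = 230 × 364/1753 = 47.758 V; V_C = 230 × 212/1753 = 27.815 V.
P_out = V_A I_A + V_B I_B + V_C I_C = 12.333×5.45 + 47.758×1.20 + 27.815×5.10 = 67.216 + 57.310 + 141.86 = 266.38 W.
Ideal ⇒ P_in = P_out, so I_in = P_out/V_in = 266.38/230 = 1.16 A.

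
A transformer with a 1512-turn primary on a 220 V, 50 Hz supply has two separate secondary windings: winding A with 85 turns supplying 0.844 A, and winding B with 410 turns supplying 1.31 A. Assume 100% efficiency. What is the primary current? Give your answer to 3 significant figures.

V_A = 220 × 85/1512 = 12.368 V; V_B = 220 × 410/1512 = 59.656 V.
P_out = V_A I_A + V_B I_B = 12.368×0.844 + 59.656×1.31 = 10.438 + 78.149 = 88.588 W.
Ideal ⇒ P_in = P_out, so I_p = P_out/V_p = 88.588/220 = 0.403 A.

I_p ≈ 0.403 A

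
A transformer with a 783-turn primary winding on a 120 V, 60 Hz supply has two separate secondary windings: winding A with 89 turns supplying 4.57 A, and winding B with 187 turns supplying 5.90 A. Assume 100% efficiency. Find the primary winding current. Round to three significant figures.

I_p ≈ 1.93 A

V_A = 120 × 89/783 = 13.640 V; V_B = 120 × 187/783 = 28.659 V.
P_out = V_A I_A + V_B I_B = 13.640×4.57 + 28.659×5.90 = 62.334 + 169.09 = 231.42 W.
Ideal ⇒ P_in = P_out, so I_p = P_out/V_p = 231.42/120 = 1.93 A.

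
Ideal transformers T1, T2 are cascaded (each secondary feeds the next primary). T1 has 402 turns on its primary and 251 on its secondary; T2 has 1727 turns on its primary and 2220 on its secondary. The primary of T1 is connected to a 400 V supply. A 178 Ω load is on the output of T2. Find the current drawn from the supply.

Secondary of T1: V = 400.00 × 251/402 = 249.75 V.
Secondary of T2: V = 249.75 × 2220/1727 = 321.05 V.
I_load = 321.05/178 = 1.8036 A, so P_out = 321.05 × 1.8036 = 579.05 W.
All ideal ⇒ P_in = P_out, so I_supply = 579.05/400 = 1.45 A.

I_supply ≈ 1.45 A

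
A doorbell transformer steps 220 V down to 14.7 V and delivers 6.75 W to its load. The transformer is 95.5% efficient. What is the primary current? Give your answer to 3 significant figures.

P_in = P_out/η = 6.75/0.955 = 7.0681 W.
I_p = P_in/V_p = 7.0681/220 = 0.0321 A.

I_p ≈ 0.0321 A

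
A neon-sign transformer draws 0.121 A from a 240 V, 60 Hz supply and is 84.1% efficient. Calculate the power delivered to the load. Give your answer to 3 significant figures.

P_out ≈ 24.4 W

P_in = V_p I_p = 240 × 0.121 = 29.040 W.
P_out = η P_in = 0.841 × 29.040 = 24.4 W.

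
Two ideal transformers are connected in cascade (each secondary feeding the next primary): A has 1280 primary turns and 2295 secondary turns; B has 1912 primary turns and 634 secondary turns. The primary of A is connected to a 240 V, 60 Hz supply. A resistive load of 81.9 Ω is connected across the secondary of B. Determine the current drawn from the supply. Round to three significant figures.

After A: V = 240.00 × 2295/1280 = 430.31 V.
After B: V = 430.31 × 634/1912 = 142.69 V.
I_load = 142.69/81.9 = 1.7422 A, so P_out = 142.69 × 1.7422 = 248.59 W.
All ideal ⇒ P_in = P_out, so I_supply = 248.59/240 = 1.04 A.

I_supply ≈ 1.04 A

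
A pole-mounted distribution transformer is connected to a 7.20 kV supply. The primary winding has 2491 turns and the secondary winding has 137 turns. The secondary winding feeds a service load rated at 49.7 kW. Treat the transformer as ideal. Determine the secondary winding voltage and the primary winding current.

V_s = V_p × N_s/N_p = 7200 × 137/2491 = 395.99 V.
I_s = P/V_s = 49700/395.99 = 125.51 A.
I_p = I_s × N_s/N_p = 125.51 × 137/2491 = 6.90 A.

V_s ≈ 396 V, I_p ≈ 6.90 A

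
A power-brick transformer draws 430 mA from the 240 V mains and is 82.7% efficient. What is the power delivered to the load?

P_out ≈ 85.3 W

P_in = V_in I_in = 240 × 0.430 = 103.20 W.
P_out = η P_in = 0.827 × 103.20 = 85.3 W.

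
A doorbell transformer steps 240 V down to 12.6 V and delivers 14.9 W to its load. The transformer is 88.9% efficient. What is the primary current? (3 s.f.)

P_in = P_out/η = 14.9/0.889 = 16.760 W.
I_p = P_in/V_p = 16.760/240 = 0.0698 A.

I_p ≈ 0.0698 A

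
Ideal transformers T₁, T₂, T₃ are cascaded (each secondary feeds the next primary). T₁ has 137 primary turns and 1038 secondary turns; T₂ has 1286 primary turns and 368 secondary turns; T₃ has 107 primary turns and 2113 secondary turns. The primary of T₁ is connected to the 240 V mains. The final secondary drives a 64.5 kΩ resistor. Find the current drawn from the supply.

After T₁: V = 240.00 × 1038/137 = 1818.4 V.
After T₂: V = 1818.4 × 368/1286 = 520.35 V.
After T₃: V = 520.35 × 2113/107 = 10276 V.
I_load = 10276/64500 = 0.15931 A, so P_out = 10276 × 0.15931 = 1637.0 W.
All ideal ⇒ P_in = P_out, so I_supply = 1637.0/240 = 6.82 A.

I_supply ≈ 6.82 A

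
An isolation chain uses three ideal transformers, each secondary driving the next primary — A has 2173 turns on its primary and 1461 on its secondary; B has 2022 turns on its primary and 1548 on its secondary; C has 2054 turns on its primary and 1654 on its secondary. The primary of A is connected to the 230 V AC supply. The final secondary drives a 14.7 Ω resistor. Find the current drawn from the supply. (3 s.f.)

I_supply ≈ 2.69 A

After A: V = 230.00 × 1461/2173 = 154.64 V.
After B: V = 154.64 × 1548/2022 = 118.39 V.
After C: V = 118.39 × 1654/2054 = 95.333 V.
I_load = 95.333/14.7 = 6.4852 A, so P_out = 95.333 × 6.4852 = 618.26 W.
All ideal ⇒ P_in = P_out, so I_supply = 618.26/230 = 2.69 A.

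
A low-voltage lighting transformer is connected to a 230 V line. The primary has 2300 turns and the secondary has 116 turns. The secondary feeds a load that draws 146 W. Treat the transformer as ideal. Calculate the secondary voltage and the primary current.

V_s ≈ 11.6 V, I_p ≈ 0.635 A

V_s = V_p × N_s/N_p = 230 × 116/2300 = 11.600 V.
I_s = P/V_s = 146/11.600 = 12.586 A.
I_p = I_s × N_s/N_p = 12.586 × 116/2300 = 0.635 A.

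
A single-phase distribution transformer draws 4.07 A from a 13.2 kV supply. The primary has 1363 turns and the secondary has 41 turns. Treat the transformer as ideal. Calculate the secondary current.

I_s ≈ 135 A

I_s/I_p = N_p/N_s, so I_s = 4.07 × 1363/41 = 135 A.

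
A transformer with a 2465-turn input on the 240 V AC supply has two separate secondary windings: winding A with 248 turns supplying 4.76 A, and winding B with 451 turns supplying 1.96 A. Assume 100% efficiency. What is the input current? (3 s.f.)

I_in ≈ 0.838 A

V_A = 240 × 248/2465 = 24.146 V; V_B = 240 × 451/2465 = 43.911 V.
P_out = V_A I_A + V_B I_B = 24.146×4.76 + 43.911×1.96 = 114.94 + 86.065 = 201.00 W.
Ideal ⇒ P_in = P_out, so I_in = P_out/V_in = 201.00/240 = 0.838 A.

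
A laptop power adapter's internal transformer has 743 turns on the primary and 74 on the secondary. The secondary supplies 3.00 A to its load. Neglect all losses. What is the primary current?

For an ideal transformer I_p/I_s = N_s/N_p, so I_p = 3.00 × 74/743 = 0.299 A.

I_p ≈ 0.299 A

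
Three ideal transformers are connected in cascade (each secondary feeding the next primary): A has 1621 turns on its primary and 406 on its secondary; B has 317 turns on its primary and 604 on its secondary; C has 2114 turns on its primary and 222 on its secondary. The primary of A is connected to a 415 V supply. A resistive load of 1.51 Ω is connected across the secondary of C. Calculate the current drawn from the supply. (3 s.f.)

I_supply ≈ 0.690 A

After A: V = 415.00 × 406/1621 = 103.94 V.
After B: V = 103.94 × 604/317 = 198.05 V.
After C: V = 198.05 × 222/2114 = 20.798 V.
I_load = 20.798/1.51 = 13.773 A, so P_out = 20.798 × 13.773 = 286.46 W.
All ideal ⇒ P_in = P_out, so I_supply = 286.46/415 = 0.690 A.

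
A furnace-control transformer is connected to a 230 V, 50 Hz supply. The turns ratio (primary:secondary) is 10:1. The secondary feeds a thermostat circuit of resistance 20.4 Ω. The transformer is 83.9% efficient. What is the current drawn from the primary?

V_s = 230 × 1/10 = 23.000 V.
I_s = V_s/R = 23.000/20.4 = 1.1275 A.
P_out = V_s I_s = 23.000 × 1.1275 = 25.931 W.
P_in = P_out/η = 25.931/0.839 = 30.907 W.
I_p = P_in/V_p = 30.907/230 = 0.134 A.

I_p ≈ 0.134 A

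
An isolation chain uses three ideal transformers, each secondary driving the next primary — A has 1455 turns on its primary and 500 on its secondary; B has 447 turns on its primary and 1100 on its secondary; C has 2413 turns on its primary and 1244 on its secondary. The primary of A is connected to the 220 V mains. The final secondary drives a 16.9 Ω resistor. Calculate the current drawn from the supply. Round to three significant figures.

I_supply ≈ 2.47 A

After A: V = 220.00 × 500/1455 = 75.601 V.
After B: V = 75.601 × 1100/447 = 186.04 V.
After C: V = 186.04 × 1244/2413 = 95.913 V.
I_load = 95.913/16.9 = 5.6753 A, so P_out = 95.913 × 5.6753 = 544.34 W.
All ideal ⇒ P_in = P_out, so I_supply = 544.34/220 = 2.47 A.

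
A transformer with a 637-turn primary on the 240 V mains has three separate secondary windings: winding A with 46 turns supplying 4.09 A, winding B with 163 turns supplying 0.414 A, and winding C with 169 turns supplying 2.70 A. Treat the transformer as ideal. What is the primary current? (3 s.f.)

I_p ≈ 1.12 A

V_A = 240 × 46/637 = 17.331 V; V_B = 240 × 163/637 = 61.413 V; V_C = 240 × 169/637 = 63.673 V.
P_out = V_A I_A + V_B I_B + V_C I_C = 17.331×4.09 + 61.413×0.414 + 63.673×2.70 = 70.885 + 25.425 + 171.92 = 268.23 W.
Ideal ⇒ P_in = P_out, so I_p = P_out/V_p = 268.23/240 = 1.12 A.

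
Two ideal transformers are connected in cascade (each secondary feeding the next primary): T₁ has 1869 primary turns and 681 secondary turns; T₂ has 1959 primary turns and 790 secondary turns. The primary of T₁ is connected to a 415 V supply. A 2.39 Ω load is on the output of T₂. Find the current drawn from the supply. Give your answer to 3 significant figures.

I_supply ≈ 3.75 A

Secondary of T₁: V = 415.00 × 681/1869 = 151.21 V.
Secondary of T₂: V = 151.21 × 790/1959 = 60.979 V.
I_load = 60.979/2.39 = 25.514 A, so P_out = 60.979 × 25.514 = 1555.8 W.
All ideal ⇒ P_in = P_out, so I_supply = 1555.8/415 = 3.75 A.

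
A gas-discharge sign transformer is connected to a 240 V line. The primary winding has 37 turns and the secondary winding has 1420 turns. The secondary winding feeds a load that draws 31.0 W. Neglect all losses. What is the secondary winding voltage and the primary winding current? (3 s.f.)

V_s ≈ 9210 V, I_p ≈ 0.129 A

V_s = V_p × N_s/N_p = 240 × 1420/37 = 9210.8 V.
I_s = P/V_s = 31.0/9210.8 = 0.0033656 A.
I_p = I_s × N_s/N_p = 0.0033656 × 1420/37 = 0.129 A.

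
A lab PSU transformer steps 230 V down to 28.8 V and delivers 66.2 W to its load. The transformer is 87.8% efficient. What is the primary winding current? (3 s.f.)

I_p ≈ 0.328 A

P_in = P_out/η = 66.2/0.878 = 75.399 W.
I_p = P_in/V_p = 75.399/230 = 0.328 A.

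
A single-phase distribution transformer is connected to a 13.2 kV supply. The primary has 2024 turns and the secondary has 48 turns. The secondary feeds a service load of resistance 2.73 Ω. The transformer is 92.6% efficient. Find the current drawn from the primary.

I_p ≈ 2.94 A

V_s = 13200 × 48/2024 = 313.04 V.
I_s = V_s/R = 313.04/2.73 = 114.67 A.
P_out = V_s I_s = 313.04 × 114.67 = 35896 W.
P_in = P_out/η = 35896/0.926 = 38765 W.
I_p = P_in/V_p = 38765/13200 = 2.94 A.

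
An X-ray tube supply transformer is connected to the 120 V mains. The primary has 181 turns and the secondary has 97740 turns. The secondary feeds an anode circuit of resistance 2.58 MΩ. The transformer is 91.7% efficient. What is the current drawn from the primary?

V_s = 120 × 97740/181 = 64800 V.
I_s = V_s/R = 64800/(2.58×10^6) = 0.025116 A.
P_out = V_s I_s = 64800 × 0.025116 = 1627.5 W.
P_in = P_out/η = 1627.5/0.917 = 1774.8 W.
I_p = P_in/V_p = 1774.8/120 = 14.8 A.

I_p ≈ 14.8 A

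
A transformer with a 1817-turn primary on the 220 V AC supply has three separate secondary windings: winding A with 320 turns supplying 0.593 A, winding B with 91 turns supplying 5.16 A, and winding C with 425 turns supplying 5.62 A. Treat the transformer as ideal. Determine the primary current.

V_A = 220 × 320/1817 = 38.745 V; V_B = 220 × 91/1817 = 11.018 V; V_C = 220 × 425/1817 = 51.458 V.
P_out = V_A I_A + V_B I_B + V_C I_C = 38.745×0.593 + 11.018×5.16 + 51.458×5.62 = 22.976 + 56.854 + 289.20 = 369.03 W.
Ideal ⇒ P_in = P_out, so I_p = P_out/V_p = 369.03/220 = 1.68 A.

I_p ≈ 1.68 A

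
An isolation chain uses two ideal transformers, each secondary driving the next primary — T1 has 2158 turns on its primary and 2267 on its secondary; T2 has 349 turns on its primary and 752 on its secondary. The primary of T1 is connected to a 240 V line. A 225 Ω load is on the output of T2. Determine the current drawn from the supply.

I_supply ≈ 5.47 A

Secondary of T1: V = 240.00 × 2267/2158 = 252.12 V.
Secondary of T2: V = 252.12 × 752/349 = 543.26 V.
I_load = 543.26/225 = 2.4145 A, so P_out = 543.26 × 2.4145 = 1311.7 W.
All ideal ⇒ P_in = P_out, so I_supply = 1311.7/240 = 5.47 A.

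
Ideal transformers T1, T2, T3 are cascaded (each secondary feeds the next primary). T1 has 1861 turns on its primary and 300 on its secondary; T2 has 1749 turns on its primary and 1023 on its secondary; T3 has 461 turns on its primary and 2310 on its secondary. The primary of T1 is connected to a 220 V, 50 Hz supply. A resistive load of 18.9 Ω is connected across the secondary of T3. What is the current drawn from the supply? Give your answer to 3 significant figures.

Secondary of T1: V = 220.00 × 300/1861 = 35.465 V.
Secondary of T2: V = 35.465 × 1023/1749 = 20.744 V.
Secondary of T3: V = 20.744 × 2310/461 = 103.94 V.
I_load = 103.94/18.9 = 5.4996 A, so P_out = 103.94 × 5.4996 = 571.65 W.
All ideal ⇒ P_in = P_out, so I_supply = 571.65/220 = 2.60 A.

I_supply ≈ 2.60 A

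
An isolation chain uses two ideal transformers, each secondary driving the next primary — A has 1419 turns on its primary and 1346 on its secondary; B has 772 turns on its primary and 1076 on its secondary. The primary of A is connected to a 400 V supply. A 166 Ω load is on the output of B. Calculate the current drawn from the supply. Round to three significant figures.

I_supply ≈ 4.21 A

Secondary of A: V = 400.00 × 1346/1419 = 379.42 V.
Secondary of B: V = 379.42 × 1076/772 = 528.83 V.
I_load = 528.83/166 = 3.1857 A, so P_out = 528.83 × 3.1857 = 1684.7 W.
All ideal ⇒ P_in = P_out, so I_supply = 1684.7/400 = 4.21 A.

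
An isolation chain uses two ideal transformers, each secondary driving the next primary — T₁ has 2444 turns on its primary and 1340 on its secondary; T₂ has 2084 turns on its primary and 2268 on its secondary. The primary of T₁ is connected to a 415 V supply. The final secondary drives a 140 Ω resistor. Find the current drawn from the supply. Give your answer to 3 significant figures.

Secondary of T₁: V = 415.00 × 1340/2444 = 227.54 V.
Secondary of T₂: V = 227.54 × 2268/2084 = 247.63 V.
I_load = 247.63/140 = 1.7688 A, so P_out = 247.63 × 1.7688 = 437.99 W.
All ideal ⇒ P_in = P_out, so I_supply = 437.99/415 = 1.06 A.

I_supply ≈ 1.06 A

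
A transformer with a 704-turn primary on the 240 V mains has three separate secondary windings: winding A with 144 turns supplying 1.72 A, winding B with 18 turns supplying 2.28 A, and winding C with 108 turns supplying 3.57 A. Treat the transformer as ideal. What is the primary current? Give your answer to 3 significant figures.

I_p ≈ 0.958 A

V_A = 240 × 144/704 = 49.091 V; V_B = 240 × 18/704 = 6.1364 V; V_C = 240 × 108/704 = 36.818 V.
P_out = V_A I_A + V_B I_B + V_C I_C = 49.091×1.72 + 6.1364×2.28 + 36.818×3.57 = 84.436 + 13.991 + 131.44 = 229.87 W.
Ideal ⇒ P_in = P_out, so I_p = P_out/V_p = 229.87/240 = 0.958 A.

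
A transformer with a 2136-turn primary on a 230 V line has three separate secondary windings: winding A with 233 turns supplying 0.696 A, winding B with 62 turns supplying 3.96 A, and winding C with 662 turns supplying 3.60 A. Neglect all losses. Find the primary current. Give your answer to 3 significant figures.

V_A = 230 × 233/2136 = 25.089 V; V_B = 230 × 62/2136 = 6.6760 V; V_C = 230 × 662/2136 = 71.283 V.
P_out = V_A I_A + V_B I_B + V_C I_C = 25.089×0.696 + 6.6760×3.96 + 71.283×3.60 = 17.462 + 26.437 + 256.62 = 300.52 W.
Ideal ⇒ P_in = P_out, so I_p = P_out/V_p = 300.52/230 = 1.31 A.

I_p ≈ 1.31 A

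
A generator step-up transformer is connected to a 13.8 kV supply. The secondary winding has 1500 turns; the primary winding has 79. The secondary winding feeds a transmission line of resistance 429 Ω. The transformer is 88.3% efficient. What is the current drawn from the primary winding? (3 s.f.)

V_s = 13800 × 1500/79 = 262030 V.
I_s = V_s/R = 262030/429 = 610.78 A.
P_out = V_s I_s = 262030 × 610.78 = 1.6004×10^8 W.
P_in = P_out/η = 1.6004×10^8/0.883 = 1.8125×10^8 W.
I_p = P_in/V_p = 1.8125×10^8/13800 = 13100 A.

I_p ≈ 13100 A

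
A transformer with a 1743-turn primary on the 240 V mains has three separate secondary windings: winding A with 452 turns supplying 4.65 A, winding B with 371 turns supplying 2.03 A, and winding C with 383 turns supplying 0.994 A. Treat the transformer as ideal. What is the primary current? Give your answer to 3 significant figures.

I_p ≈ 1.86 A

V_A = 240 × 452/1743 = 62.238 V; V_B = 240 × 371/1743 = 51.084 V; V_C = 240 × 383/1743 = 52.737 V.
P_out = V_A I_A + V_B I_B + V_C I_C = 62.238×4.65 + 51.084×2.03 + 52.737×0.994 = 289.40 + 103.70 + 52.420 = 445.53 W.
Ideal ⇒ P_in = P_out, so I_p = P_out/V_p = 445.53/240 = 1.86 A.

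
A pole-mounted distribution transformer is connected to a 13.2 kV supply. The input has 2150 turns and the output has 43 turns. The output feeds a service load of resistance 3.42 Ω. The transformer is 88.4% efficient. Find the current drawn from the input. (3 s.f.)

V_out = 13200 × 43/2150 = 264.00 V.
I_out = V_out/R = 264.00/3.42 = 77.193 A.
P_out = V_out I_out = 264.00 × 77.193 = 20379 W.
P_in = P_out/η = 20379/0.884 = 23053 W.
I_in = P_in/V_in = 23053/13200 = 1.75 A.

I_in ≈ 1.75 A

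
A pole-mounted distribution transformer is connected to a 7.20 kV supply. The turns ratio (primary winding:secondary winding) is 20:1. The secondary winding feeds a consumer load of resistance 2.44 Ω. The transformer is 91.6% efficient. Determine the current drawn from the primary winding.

I_p ≈ 8.05 A

V_s = 7200 × 1/20 = 360.00 V.
I_s = V_s/R = 360.00/2.44 = 147.54 A.
P_out = V_s I_s = 360.00 × 147.54 = 53115 W.
P_in = P_out/η = 53115/0.916 = 57986 W.
I_p = P_in/V_p = 57986/7200 = 8.05 A.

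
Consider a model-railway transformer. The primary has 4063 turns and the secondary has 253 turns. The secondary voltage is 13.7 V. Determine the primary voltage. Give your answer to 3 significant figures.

V_p/V_s = N_p/N_s, so V_p = 13.7 × 4063/253 = 220 V.

V_p ≈ 220 V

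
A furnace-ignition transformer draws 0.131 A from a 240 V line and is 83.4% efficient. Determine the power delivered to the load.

P_out ≈ 26.2 W

P_in = V_p I_p = 240 × 0.131 = 31.440 W.
P_out = η P_in = 0.834 × 31.440 = 26.2 W.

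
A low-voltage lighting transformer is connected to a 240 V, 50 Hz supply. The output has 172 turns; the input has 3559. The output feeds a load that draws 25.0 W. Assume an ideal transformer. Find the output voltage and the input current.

V_out = V_in × N_out/N_in = 240 × 172/3559 = 11.599 V.
I_out = P/V_out = 25.0/11.599 = 2.1554 A.
I_in = I_out × N_out/N_in = 2.1554 × 172/3559 = 0.104 A.

V_out ≈ 11.6 V, I_in ≈ 0.104 A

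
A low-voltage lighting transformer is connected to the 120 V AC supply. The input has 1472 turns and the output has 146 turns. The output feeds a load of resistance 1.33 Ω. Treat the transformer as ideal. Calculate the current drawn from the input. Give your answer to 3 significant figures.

V_out = V_in × N_out/N_in = 120 × 146/1472 = 11.902 V.
I_out = V_out/R = 11.902/1.33 = 8.9490 A.
For an ideal transformer I_in N_in = I_out N_out, so I_in = 8.9490 × 146/1472 = 0.888 A.

I_in ≈ 0.888 A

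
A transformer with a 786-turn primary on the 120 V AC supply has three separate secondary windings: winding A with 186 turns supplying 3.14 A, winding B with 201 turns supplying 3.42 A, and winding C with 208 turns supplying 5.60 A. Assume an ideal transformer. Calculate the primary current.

I_p ≈ 3.10 A

V_A = 120 × 186/786 = 28.397 V; V_B = 120 × 201/786 = 30.687 V; V_C = 120 × 208/786 = 31.756 V.
P_out = V_A I_A + V_B I_B + V_C I_C = 28.397×3.14 + 30.687×3.42 + 31.756×5.60 = 89.166 + 104.95 + 177.83 = 371.95 W.
Ideal ⇒ P_in = P_out, so I_p = P_out/V_p = 371.95/120 = 3.10 A.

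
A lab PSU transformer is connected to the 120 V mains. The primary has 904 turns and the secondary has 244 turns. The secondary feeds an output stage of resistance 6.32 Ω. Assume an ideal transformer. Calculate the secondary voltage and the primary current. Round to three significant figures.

V_s = V_p × N_s/N_p = 120 × 244/904 = 32.389 V.
I_s = V_s/R = 32.389/6.32 = 5.1249 A.
I_p = I_s × N_s/N_p = 5.1249 × 244/904 = 1.38 A.

V_s ≈ 32.4 V, I_p ≈ 1.38 A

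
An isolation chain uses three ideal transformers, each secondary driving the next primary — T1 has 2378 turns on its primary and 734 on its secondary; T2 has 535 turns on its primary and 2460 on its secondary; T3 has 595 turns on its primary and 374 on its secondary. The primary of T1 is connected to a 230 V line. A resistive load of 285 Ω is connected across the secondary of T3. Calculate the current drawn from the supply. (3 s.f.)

I_supply ≈ 0.642 A

After T1: V = 230.00 × 734/2378 = 70.992 V.
After T2: V = 70.992 × 2460/535 = 326.43 V.
After T3: V = 326.43 × 374/595 = 205.19 V.
I_load = 205.19/285 = 0.71995 A, so P_out = 205.19 × 0.71995 = 147.72 W.
All ideal ⇒ P_in = P_out, so I_supply = 147.72/230 = 0.642 A.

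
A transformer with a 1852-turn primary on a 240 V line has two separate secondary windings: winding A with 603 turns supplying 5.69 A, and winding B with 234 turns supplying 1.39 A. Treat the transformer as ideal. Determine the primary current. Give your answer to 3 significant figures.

I_p ≈ 2.03 A

V_A = 240 × 603/1852 = 78.143 V; V_B = 240 × 234/1852 = 30.324 V.
P_out = V_A I_A + V_B I_B = 78.143×5.69 + 30.324×1.39 = 444.63 + 42.150 = 486.78 W.
Ideal ⇒ P_in = P_out, so I_p = P_out/V_p = 486.78/240 = 2.03 A.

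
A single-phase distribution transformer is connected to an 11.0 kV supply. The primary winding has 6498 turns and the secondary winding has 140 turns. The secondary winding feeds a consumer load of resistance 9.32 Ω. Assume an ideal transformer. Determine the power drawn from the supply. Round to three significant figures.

V_s = V_p × N_s/N_p = 11000 × 140/6498 = 237.00 V.
I_s = V_s/R = 237.00/9.32 = 25.429 A.
I_p = I_s × N_s/N_p = 25.429 × 140/6498 = 0.54786 A.
P = V_p I_p = 11000 × 0.54786 = 6030 W.

P ≈ 6030 W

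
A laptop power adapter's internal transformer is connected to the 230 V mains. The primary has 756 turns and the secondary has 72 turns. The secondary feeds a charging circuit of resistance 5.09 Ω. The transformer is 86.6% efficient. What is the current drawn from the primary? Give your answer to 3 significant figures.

V_s = 230 × 72/756 = 21.905 V.
I_s = V_s/R = 21.905/5.09 = 4.3035 A.
P_out = V_s I_s = 21.905 × 4.3035 = 94.267 W.
P_in = P_out/η = 94.267/0.866 = 108.85 W.
I_p = P_in/V_p = 108.85/230 = 0.473 A.

I_p ≈ 0.473 A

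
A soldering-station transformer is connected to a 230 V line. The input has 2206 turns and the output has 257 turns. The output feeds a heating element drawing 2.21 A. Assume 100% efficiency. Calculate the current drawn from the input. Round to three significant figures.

For an ideal transformer I_in N_in = I_out N_out, so I_in = 2.21 × 257/2206 = 0.257 A.

I_in ≈ 0.257 A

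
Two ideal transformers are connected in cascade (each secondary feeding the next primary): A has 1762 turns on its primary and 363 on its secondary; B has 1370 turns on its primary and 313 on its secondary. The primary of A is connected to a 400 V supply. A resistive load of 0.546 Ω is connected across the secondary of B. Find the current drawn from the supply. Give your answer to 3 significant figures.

I_supply ≈ 1.62 A

Secondary of A: V = 400.00 × 363/1762 = 82.406 V.
Secondary of B: V = 82.406 × 313/1370 = 18.827 V.
I_load = 18.827/0.546 = 34.482 A, so P_out = 18.827 × 34.482 = 649.20 W.
All ideal ⇒ P_in = P_out, so I_supply = 649.20/400 = 1.62 A.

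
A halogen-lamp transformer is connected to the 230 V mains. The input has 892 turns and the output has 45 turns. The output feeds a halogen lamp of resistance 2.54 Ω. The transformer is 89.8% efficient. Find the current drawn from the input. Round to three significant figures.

I_in ≈ 0.257 A

V_out = 230 × 45/892 = 11.603 V.
I_out = V_out/R = 11.603/2.54 = 4.5682 A.
P_out = V_out I_out = 11.603 × 4.5682 = 53.005 W.
P_in = P_out/η = 53.005/0.898 = 59.026 W.
I_in = P_in/V_in = 59.026/230 = 0.257 A.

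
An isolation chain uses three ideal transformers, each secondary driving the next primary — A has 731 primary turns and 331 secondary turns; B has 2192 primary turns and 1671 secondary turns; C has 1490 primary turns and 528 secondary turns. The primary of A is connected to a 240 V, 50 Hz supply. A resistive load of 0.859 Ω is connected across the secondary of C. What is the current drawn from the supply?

I_supply ≈ 4.18 A

Secondary of A: V = 240.00 × 331/731 = 108.67 V.
Secondary of B: V = 108.67 × 1671/2192 = 82.843 V.
Secondary of C: V = 82.843 × 528/1490 = 29.357 V.
I_load = 29.357/0.859 = 34.175 A, so P_out = 29.357 × 34.175 = 1003.3 W.
All ideal ⇒ P_in = P_out, so I_supply = 1003.3/240 = 4.18 A.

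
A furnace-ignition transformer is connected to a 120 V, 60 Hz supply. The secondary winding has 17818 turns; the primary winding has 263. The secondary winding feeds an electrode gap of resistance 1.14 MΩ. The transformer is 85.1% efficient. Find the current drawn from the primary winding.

V_s = 120 × 17818/263 = 8129.9 V.
I_s = V_s/R = 8129.9/(1.14×10^6) = 0.0071315 A.
P_out = V_s I_s = 8129.9 × 0.0071315 = 57.978 W.
P_in = P_out/η = 57.978/0.851 = 68.129 W.
I_p = P_in/V_p = 68.129/120 = 0.568 A.

I_p ≈ 0.568 A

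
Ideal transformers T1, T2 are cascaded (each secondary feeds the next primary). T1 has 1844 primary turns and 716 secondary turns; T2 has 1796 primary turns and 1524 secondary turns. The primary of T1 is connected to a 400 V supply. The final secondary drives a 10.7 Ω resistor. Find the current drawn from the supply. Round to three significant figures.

I_supply ≈ 4.06 A

Secondary of T1: V = 400.00 × 716/1844 = 155.31 V.
Secondary of T2: V = 155.31 × 1524/1796 = 131.79 V.
I_load = 131.79/10.7 = 12.317 A, so P_out = 131.79 × 12.317 = 1623.3 W.
All ideal ⇒ P_in = P_out, so I_supply = 1623.3/400 = 4.06 A.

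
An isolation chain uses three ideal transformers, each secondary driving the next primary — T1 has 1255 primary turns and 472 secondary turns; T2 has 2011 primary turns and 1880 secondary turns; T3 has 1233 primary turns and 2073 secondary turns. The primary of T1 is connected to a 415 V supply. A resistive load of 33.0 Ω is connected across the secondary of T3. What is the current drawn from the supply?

Secondary of T1: V = 415.00 × 472/1255 = 156.08 V.
Secondary of T2: V = 156.08 × 1880/2011 = 145.91 V.
Secondary of T3: V = 145.91 × 2073/1233 = 245.32 V.
I_load = 245.32/33.0 = 7.4339 A, so P_out = 245.32 × 7.4339 = 1823.7 W.
All ideal ⇒ P_in = P_out, so I_supply = 1823.7/415 = 4.39 A.

I_supply ≈ 4.39 A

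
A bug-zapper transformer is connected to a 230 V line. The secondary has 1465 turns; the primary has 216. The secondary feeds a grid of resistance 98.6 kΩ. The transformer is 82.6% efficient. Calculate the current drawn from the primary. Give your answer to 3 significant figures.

V_s = 230 × 1465/216 = 1560.0 V.
I_s = V_s/R = 1560.0/98600 = 0.015821 A.
P_out = V_s I_s = 1560.0 × 0.015821 = 24.680 W.
P_in = P_out/η = 24.680/0.826 = 29.879 W.
I_p = P_in/V_p = 29.879/230 = 0.130 A.

I_p ≈ 0.130 A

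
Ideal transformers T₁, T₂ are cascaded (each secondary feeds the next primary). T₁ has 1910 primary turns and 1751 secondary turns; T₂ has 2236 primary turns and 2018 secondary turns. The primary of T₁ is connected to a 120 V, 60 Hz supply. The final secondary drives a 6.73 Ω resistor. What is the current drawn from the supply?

I_supply ≈ 12.2 A

Secondary of T₁: V = 120.00 × 1751/1910 = 110.01 V.
Secondary of T₂: V = 110.01 × 2018/2236 = 99.285 V.
I_load = 99.285/6.73 = 14.753 A, so P_out = 99.285 × 14.753 = 1464.7 W.
All ideal ⇒ P_in = P_out, so I_supply = 1464.7/120 = 12.2 A.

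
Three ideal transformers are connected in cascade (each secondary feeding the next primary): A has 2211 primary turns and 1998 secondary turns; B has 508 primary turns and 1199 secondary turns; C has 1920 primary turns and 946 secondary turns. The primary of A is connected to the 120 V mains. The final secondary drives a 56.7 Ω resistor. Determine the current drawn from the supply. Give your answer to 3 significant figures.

I_supply ≈ 2.34 A

Secondary of A: V = 120.00 × 1998/2211 = 108.44 V.
Secondary of B: V = 108.44 × 1199/508 = 255.94 V.
Secondary of C: V = 255.94 × 946/1920 = 126.11 V.
I_load = 126.11/56.7 = 2.2241 A, so P_out = 126.11 × 2.2241 = 280.47 W.
All ideal ⇒ P_in = P_out, so I_supply = 280.47/120 = 2.34 A.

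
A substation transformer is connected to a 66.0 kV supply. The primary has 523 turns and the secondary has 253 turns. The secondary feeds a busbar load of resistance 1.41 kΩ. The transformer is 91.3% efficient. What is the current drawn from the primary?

V_s = 66000 × 253/523 = 31927 V.
I_s = V_s/R = 31927/1410 = 22.644 A.
P_out = V_s I_s = 31927 × 22.644 = 722950 W.
P_in = P_out/η = 722950/0.913 = 791840 W.
I_p = P_in/V_p = 791840/66000 = 12.0 A.

I_p ≈ 12.0 A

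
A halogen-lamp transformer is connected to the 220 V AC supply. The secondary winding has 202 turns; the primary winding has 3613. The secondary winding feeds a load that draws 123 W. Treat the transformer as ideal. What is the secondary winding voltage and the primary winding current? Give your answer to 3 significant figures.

V_s ≈ 12.3 V, I_p ≈ 0.559 A

V_s = V_p × N_s/N_p = 220 × 202/3613 = 12.300 V.
I_s = P/V_s = 123/12.300 = 10.000 A.
I_p = I_s × N_s/N_p = 10.000 × 202/3613 = 0.559 A.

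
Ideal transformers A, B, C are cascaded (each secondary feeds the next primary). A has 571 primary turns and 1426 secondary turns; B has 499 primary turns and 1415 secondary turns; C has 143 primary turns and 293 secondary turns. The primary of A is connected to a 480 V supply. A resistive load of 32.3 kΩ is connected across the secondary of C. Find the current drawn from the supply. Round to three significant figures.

After A: V = 480.00 × 1426/571 = 1198.7 V.
After B: V = 1198.7 × 1415/499 = 3399.2 V.
After C: V = 3399.2 × 293/143 = 6964.9 V.
I_load = 6964.9/32300 = 0.21563 A, so P_out = 6964.9 × 0.21563 = 1501.8 W.
All ideal ⇒ P_in = P_out, so I_supply = 1501.8/480 = 3.13 A.

I_supply ≈ 3.13 A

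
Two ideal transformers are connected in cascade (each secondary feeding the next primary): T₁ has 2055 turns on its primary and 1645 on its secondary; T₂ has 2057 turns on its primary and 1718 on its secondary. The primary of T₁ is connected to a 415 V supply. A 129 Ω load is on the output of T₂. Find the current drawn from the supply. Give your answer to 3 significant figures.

Secondary of T₁: V = 415.00 × 1645/2055 = 332.20 V.
Secondary of T₂: V = 332.20 × 1718/2057 = 277.45 V.
I_load = 277.45/129 = 2.1508 A, so P_out = 277.45 × 2.1508 = 596.75 W.
All ideal ⇒ P_in = P_out, so I_supply = 596.75/415 = 1.44 A.

I_supply ≈ 1.44 A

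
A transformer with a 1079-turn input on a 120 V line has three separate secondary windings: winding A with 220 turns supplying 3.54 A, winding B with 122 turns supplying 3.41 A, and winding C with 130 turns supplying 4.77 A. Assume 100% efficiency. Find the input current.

I_in ≈ 1.68 A

V_A = 120 × 220/1079 = 24.467 V; V_B = 120 × 122/1079 = 13.568 V; V_C = 120 × 130/1079 = 14.458 V.
P_out = V_A I_A + V_B I_B + V_C I_C = 24.467×3.54 + 13.568×3.41 + 14.458×4.77 = 86.614 + 46.267 + 68.964 = 201.84 W.
Ideal ⇒ P_in = P_out, so I_in = P_out/V_in = 201.84/120 = 1.68 A.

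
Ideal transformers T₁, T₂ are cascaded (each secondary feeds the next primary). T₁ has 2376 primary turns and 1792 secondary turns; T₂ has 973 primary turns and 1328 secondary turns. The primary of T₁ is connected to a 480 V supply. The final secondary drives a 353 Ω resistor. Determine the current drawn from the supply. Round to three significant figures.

After T₁: V = 480.00 × 1792/2376 = 362.02 V.
After T₂: V = 362.02 × 1328/973 = 494.10 V.
I_load = 494.10/353 = 1.3997 A, so P_out = 494.10 × 1.3997 = 691.61 W.
All ideal ⇒ P_in = P_out, so I_supply = 691.61/480 = 1.44 A.

I_supply ≈ 1.44 A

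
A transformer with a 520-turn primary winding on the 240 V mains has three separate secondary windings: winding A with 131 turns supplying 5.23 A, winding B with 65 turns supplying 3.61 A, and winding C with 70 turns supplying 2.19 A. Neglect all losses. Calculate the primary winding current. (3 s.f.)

V_A = 240 × 131/520 = 60.462 V; V_B = 240 × 65/520 = 30.000 V; V_C = 240 × 70/520 = 32.308 V.
P_out = V_A I_A + V_B I_B + V_C I_C = 60.462×5.23 + 30.000×3.61 + 32.308×2.19 = 316.21 + 108.30 + 70.754 = 495.27 W.
Ideal ⇒ P_in = P_out, so I_p = P_out/V_p = 495.27/240 = 2.06 A.

I_p ≈ 2.06 A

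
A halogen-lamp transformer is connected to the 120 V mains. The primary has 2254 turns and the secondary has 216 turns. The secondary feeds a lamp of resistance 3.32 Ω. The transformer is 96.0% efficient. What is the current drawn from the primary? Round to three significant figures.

I_p ≈ 0.346 A

V_s = 120 × 216/2254 = 11.500 V.
I_s = V_s/R = 11.500/3.32 = 3.4637 A.
P_out = V_s I_s = 11.500 × 3.4637 = 39.831 W.
P_in = P_out/η = 39.831/0.960 = 41.491 W.
I_p = P_in/V_p = 41.491/120 = 0.346 A.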